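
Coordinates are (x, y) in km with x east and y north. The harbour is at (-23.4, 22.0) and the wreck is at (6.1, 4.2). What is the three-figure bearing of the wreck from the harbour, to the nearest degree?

Δeast = 6.1 − -23.4 = 29.50; Δnorth = 4.2 − 22.0 = -17.80.
Bearing = atan2(Δeast, Δnorth) mod 360° = 121.11° ≈ 121°.

121°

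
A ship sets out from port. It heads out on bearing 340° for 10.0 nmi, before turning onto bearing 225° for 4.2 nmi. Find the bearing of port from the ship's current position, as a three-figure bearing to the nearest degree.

135°

Leg 1 (340°, 10.0 nmi): east 10.0 sin 340° = -3.42, north 10.0 cos 340° = 9.40
Leg 2 (225°, 4.2 nmi): east 4.2 sin 225° = -2.97, north 4.2 cos 225° = -2.97
Net displacement: -6.39 east, 6.43 north. Direction back to start is (6.39, -6.43): bearing = atan2(6.39, -6.43) mod 360° = 135.17° ≈ 135°.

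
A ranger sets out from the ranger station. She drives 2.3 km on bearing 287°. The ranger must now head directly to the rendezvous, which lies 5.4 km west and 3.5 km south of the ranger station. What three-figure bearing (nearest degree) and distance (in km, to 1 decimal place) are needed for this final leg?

Leg 1 (287°, 2.3 km): east 2.3 sin 287° = -2.20, north 2.3 cos 287° = 0.67
Current position: (-2.20, 0.67). Target: (-5.4, -3.5). Remaining: Δeast = -3.20, Δnorth = -4.17.
Bearing = atan2(-3.20, -4.17) mod 360° = 217.49°; distance = √((-3.20)² + (-4.17)²) = 5.259 km.

217°, 5.3 km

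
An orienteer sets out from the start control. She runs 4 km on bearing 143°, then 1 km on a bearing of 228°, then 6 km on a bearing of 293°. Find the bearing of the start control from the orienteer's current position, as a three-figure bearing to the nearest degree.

Leg 1 (143°, 4 km): east 4 sin 143° = 2.41, north 4 cos 143° = -3.19
Leg 2 (228°, 1 km): east 1 sin 228° = -0.74, north 1 cos 228° = -0.67
Leg 3 (293°, 6 km): east 6 sin 293° = -5.52, north 6 cos 293° = 2.34
Net displacement: -3.86 east, -1.52 north. Direction back to start is (3.86, 1.52): bearing = atan2(3.86, 1.52) mod 360° = 68.51° ≈ 069°.

069°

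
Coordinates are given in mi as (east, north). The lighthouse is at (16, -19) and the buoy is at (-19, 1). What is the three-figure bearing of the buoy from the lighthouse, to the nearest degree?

300°

Δeast = -19 − 16 = -35.00; Δnorth = 1 − -19 = 20.00.
Bearing = atan2(Δeast, Δnorth) mod 360° = 299.74° ≈ 300°.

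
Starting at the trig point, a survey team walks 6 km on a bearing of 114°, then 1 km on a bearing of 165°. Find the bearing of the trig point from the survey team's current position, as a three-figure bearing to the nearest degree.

Leg 1 (114°, 6 km): east 6 sin 114° = 5.48, north 6 cos 114° = -2.44
Leg 2 (165°, 1 km): east 1 sin 165° = 0.26, north 1 cos 165° = -0.97
Net displacement: 5.74 east, -3.41 north. Direction back to start is (-5.74, 3.41): bearing = atan2(-5.74, 3.41) mod 360° = 300.69° ≈ 301°.

301°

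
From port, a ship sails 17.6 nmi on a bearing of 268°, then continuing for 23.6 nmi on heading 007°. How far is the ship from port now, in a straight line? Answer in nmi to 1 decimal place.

27.1 nmi

Leg 1 (268°, 17.6 nmi): east 17.6 sin 268° = -17.59, north 17.6 cos 268° = -0.61
Leg 2 (007°, 23.6 nmi): east 23.6 sin 7° = 2.88, north 23.6 cos 7° = 23.42
Net: -14.71 east, 22.81 north. Distance = √((-14.71)² + (22.81)²) = 27.143 nmi.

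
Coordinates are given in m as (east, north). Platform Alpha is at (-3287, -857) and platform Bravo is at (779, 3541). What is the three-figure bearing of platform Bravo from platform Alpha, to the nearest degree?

043°

Δeast = 779 − -3287 = 4066.00; Δnorth = 3541 − -857 = 4398.00.
Bearing = atan2(Δeast, Δnorth) mod 360° = 42.75° ≈ 043°.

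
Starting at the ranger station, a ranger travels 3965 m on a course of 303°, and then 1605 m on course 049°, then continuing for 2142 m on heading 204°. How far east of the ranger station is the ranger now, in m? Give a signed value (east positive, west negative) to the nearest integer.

-2985 m

Leg 1 (303°, 3965 m): east 3965 sin 303° = -3325.33, north 3965 cos 303° = 2159.49
Leg 2 (049°, 1605 m): east 1605 sin 49° = 1211.31, north 1605 cos 49° = 1052.97
Leg 3 (204°, 2142 m): east 2142 sin 204° = -871.23, north 2142 cos 204° = -1956.81
Net east component: -2985.25 m.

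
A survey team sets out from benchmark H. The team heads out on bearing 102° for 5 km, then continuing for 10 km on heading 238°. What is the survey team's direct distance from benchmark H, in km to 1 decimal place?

7.3 km

Leg 1 (102°, 5 km): east 5 sin 102° = 4.89, north 5 cos 102° = -1.04
Leg 2 (238°, 10 km): east 10 sin 238° = -8.48, north 10 cos 238° = -5.30
Net: -3.59 east, -6.34 north. Distance = √((-3.59)² + (-6.34)²) = 7.285 km.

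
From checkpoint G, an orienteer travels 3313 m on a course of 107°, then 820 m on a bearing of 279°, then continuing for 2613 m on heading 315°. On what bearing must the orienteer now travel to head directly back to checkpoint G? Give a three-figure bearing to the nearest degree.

Leg 1 (107°, 3313 m): east 3313 sin 107° = 3168.24, north 3313 cos 107° = -968.63
Leg 2 (279°, 820 m): east 820 sin 279° = -809.90, north 820 cos 279° = 128.28
Leg 3 (315°, 2613 m): east 2613 sin 315° = -1847.67, north 2613 cos 315° = 1847.67
Net displacement: 510.66 east, 1007.32 north. Direction back to start is (-510.66, -1007.32): bearing = atan2(-510.66, -1007.32) mod 360° = 206.88° ≈ 207°.

207°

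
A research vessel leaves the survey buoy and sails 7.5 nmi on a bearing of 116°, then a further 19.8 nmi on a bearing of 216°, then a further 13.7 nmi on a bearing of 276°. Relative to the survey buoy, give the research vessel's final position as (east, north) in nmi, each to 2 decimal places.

Leg 1 (116°, 7.5 nmi): east 7.5 sin 116° = 6.74, north 7.5 cos 116° = -3.29
Leg 2 (216°, 19.8 nmi): east 19.8 sin 216° = -11.64, north 19.8 cos 216° = -16.02
Leg 3 (276°, 13.7 nmi): east 13.7 sin 276° = -13.62, north 13.7 cos 276° = 1.43
Summing: -18.52 nmi east, -17.87 nmi north → (-18.52, -17.87).

(-18.52, -17.87)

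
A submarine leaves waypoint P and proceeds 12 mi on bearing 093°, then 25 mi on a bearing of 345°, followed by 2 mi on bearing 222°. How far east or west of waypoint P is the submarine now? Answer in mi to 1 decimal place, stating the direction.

Leg 1 (093°, 12 mi): east 12 sin 93° = 11.98, north 12 cos 93° = -0.63
Leg 2 (345°, 25 mi): east 25 sin 345° = -6.47, north 25 cos 345° = 24.15
Leg 3 (222°, 2 mi): east 2 sin 222° = -1.34, north 2 cos 222° = -1.49
Net east component: 4.17 mi.

4.2 mi east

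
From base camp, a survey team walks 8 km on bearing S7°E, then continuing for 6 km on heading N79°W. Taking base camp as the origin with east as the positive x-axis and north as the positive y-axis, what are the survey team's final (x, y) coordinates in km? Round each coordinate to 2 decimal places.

Leg 1 (S7°E, 8 km): east 8 sin 173° = 0.97, north 8 cos 173° = -7.94
Leg 2 (N79°W, 6 km): east 6 sin 281° = -5.89, north 6 cos 281° = 1.14
Summing: -4.91 km east, -6.80 km north → (-4.91, -6.80).

(-4.91, -6.80)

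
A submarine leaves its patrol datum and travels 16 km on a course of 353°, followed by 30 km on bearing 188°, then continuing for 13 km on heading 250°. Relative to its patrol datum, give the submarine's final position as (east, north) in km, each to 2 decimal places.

(-18.34, -18.27)

Leg 1 (353°, 16 km): east 16 sin 353° = -1.95, north 16 cos 353° = 15.88
Leg 2 (188°, 30 km): east 30 sin 188° = -4.18, north 30 cos 188° = -29.71
Leg 3 (250°, 13 km): east 13 sin 250° = -12.22, north 13 cos 250° = -4.45
Summing: -18.34 km east, -18.27 km north → (-18.34, -18.27).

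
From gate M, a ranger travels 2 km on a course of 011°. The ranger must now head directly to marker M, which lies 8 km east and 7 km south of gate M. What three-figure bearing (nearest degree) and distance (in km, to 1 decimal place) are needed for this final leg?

Leg 1 (011°, 2 km): east 2 sin 11° = 0.38, north 2 cos 11° = 1.96
Current position: (0.38, 1.96). Target: (8, -7). Remaining: Δeast = 7.62, Δnorth = -8.96.
Bearing = atan2(7.62, -8.96) mod 360° = 139.64°; distance = √((7.62)² + (-8.96)²) = 11.763 km.

140°, 11.8 km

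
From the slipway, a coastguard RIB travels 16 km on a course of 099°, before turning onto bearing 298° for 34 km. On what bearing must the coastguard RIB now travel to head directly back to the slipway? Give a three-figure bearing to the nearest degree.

133°

Leg 1 (099°, 16 km): east 16 sin 99° = 15.80, north 16 cos 99° = -2.50
Leg 2 (298°, 34 km): east 34 sin 298° = -30.02, north 34 cos 298° = 15.96
Net displacement: -14.22 east, 13.46 north. Direction back to start is (14.22, -13.46): bearing = atan2(14.22, -13.46) mod 360° = 133.43° ≈ 133°.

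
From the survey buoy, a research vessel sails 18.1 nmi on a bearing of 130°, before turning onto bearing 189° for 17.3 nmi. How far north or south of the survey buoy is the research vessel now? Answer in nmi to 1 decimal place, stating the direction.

Leg 1 (130°, 18.1 nmi): east 18.1 sin 130° = 13.87, north 18.1 cos 130° = -11.63
Leg 2 (189°, 17.3 nmi): east 17.3 sin 189° = -2.71, north 17.3 cos 189° = -17.09
Net north component: -28.72 nmi.

28.7 nmi south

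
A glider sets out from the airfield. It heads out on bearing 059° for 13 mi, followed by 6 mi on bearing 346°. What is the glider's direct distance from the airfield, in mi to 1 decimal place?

Leg 1 (059°, 13 mi): east 13 sin 59° = 11.14, north 13 cos 59° = 6.70
Leg 2 (346°, 6 mi): east 6 sin 346° = -1.45, north 6 cos 346° = 5.82
Net: 9.69 east, 12.52 north. Distance = √((9.69)² + (12.52)²) = 15.831 mi.

15.8 mi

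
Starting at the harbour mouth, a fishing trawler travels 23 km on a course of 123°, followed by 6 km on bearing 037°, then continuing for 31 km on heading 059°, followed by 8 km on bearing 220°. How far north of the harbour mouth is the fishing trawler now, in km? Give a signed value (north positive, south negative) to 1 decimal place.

2.1 km

Leg 1 (123°, 23 km): east 23 sin 123° = 19.29, north 23 cos 123° = -12.53
Leg 2 (037°, 6 km): east 6 sin 37° = 3.61, north 6 cos 37° = 4.79
Leg 3 (059°, 31 km): east 31 sin 59° = 26.57, north 31 cos 59° = 15.97
Leg 4 (220°, 8 km): east 8 sin 220° = -5.14, north 8 cos 220° = -6.13
Net north component: 2.10 km.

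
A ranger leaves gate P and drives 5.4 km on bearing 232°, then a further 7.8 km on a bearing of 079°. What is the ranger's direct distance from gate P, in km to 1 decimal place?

Leg 1 (232°, 5.4 km): east 5.4 sin 232° = -4.26, north 5.4 cos 232° = -3.32
Leg 2 (079°, 7.8 km): east 7.8 sin 79° = 7.66, north 7.8 cos 79° = 1.49
Net: 3.40 east, -1.84 north. Distance = √((3.40)² + (-1.84)²) = 3.865 km.

3.9 km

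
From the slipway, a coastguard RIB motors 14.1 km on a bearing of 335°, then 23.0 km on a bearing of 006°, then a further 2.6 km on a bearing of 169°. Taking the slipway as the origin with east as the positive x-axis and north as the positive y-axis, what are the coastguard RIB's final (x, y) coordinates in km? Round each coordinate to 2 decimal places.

(-3.06, 33.10)

Leg 1 (335°, 14.1 km): east 14.1 sin 335° = -5.96, north 14.1 cos 335° = 12.78
Leg 2 (006°, 23.0 km): east 23.0 sin 6° = 2.40, north 23.0 cos 6° = 22.87
Leg 3 (169°, 2.6 km): east 2.6 sin 169° = 0.50, north 2.6 cos 169° = -2.55
Summing: -3.06 km east, 33.10 km north → (-3.06, 33.10).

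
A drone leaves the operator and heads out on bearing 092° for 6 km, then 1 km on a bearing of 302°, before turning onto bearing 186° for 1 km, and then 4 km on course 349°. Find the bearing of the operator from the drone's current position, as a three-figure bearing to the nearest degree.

Leg 1 (092°, 6 km): east 6 sin 92° = 6.00, north 6 cos 92° = -0.21
Leg 2 (302°, 1 km): east 1 sin 302° = -0.85, north 1 cos 302° = 0.53
Leg 3 (186°, 1 km): east 1 sin 186° = -0.10, north 1 cos 186° = -0.99
Leg 4 (349°, 4 km): east 4 sin 349° = -0.76, north 4 cos 349° = 3.93
Net displacement: 4.28 east, 3.25 north. Direction back to start is (-4.28, -3.25): bearing = atan2(-4.28, -3.25) mod 360° = 232.77° ≈ 233°.

233°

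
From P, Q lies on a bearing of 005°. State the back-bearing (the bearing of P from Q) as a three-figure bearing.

185°

Back-bearing = 005° + 180° = 185°.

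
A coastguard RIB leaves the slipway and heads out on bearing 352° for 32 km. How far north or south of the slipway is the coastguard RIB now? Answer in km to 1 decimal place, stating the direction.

31.7 km north

Leg 1 (352°, 32 km): east 32 sin 352° = -4.45, north 32 cos 352° = 31.69
Net north component: 31.69 km.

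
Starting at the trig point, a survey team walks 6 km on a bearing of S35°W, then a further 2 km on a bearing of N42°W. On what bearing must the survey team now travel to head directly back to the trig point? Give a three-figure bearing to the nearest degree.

054°

Leg 1 (S35°W, 6 km): east 6 sin 215° = -3.44, north 6 cos 215° = -4.91
Leg 2 (N42°W, 2 km): east 2 sin 318° = -1.34, north 2 cos 318° = 1.49
Net displacement: -4.78 east, -3.43 north. Direction back to start is (4.78, 3.43): bearing = atan2(4.78, 3.43) mod 360° = 54.35° ≈ 054°.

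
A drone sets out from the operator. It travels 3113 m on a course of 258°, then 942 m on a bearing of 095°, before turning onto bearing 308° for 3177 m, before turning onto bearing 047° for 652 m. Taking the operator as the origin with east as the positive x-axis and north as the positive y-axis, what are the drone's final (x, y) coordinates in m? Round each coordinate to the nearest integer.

Leg 1 (258°, 3113 m): east 3113 sin 258° = -3044.97, north 3113 cos 258° = -647.23
Leg 2 (095°, 942 m): east 942 sin 95° = 938.42, north 942 cos 95° = -82.10
Leg 3 (308°, 3177 m): east 3177 sin 308° = -2503.51, north 3177 cos 308° = 1955.96
Leg 4 (047°, 652 m): east 652 sin 47° = 476.84, north 652 cos 47° = 444.66
Summing: -4133.23 m east, 1671.29 m north → (-4133, 1671).

(-4133, 1671)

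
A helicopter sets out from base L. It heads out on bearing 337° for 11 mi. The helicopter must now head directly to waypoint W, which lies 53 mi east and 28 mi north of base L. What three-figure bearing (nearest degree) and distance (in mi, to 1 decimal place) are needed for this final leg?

Leg 1 (337°, 11 mi): east 11 sin 337° = -4.30, north 11 cos 337° = 10.13
Current position: (-4.30, 10.13). Target: (53, 28). Remaining: Δeast = 57.30, Δnorth = 17.87.
Bearing = atan2(57.30, 17.87) mod 360° = 72.67°; distance = √((57.30)² + (17.87)²) = 60.021 mi.

073°, 60.0 mi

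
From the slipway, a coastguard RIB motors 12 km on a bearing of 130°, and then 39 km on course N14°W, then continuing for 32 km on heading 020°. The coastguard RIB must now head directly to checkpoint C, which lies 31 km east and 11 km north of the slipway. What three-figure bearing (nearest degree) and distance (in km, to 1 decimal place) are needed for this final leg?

158°, 53.2 km

Leg 1 (130°, 12 km): east 12 sin 130° = 9.19, north 12 cos 130° = -7.71
Leg 2 (N14°W, 39 km): east 39 sin 346° = -9.43, north 39 cos 346° = 37.84
Leg 3 (020°, 32 km): east 32 sin 20° = 10.94, north 32 cos 20° = 30.07
Current position: (10.70, 60.20). Target: (31, 11). Remaining: Δeast = 20.30, Δnorth = -49.20.
Bearing = atan2(20.30, -49.20) mod 360° = 157.58°; distance = √((20.30)² + (-49.20)²) = 53.221 km.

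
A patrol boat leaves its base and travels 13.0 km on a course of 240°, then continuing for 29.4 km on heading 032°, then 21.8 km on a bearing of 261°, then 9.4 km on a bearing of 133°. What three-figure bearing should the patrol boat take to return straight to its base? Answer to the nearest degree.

Leg 1 (240°, 13.0 km): east 13.0 sin 240° = -11.26, north 13.0 cos 240° = -6.50
Leg 2 (032°, 29.4 km): east 29.4 sin 32° = 15.58, north 29.4 cos 32° = 24.93
Leg 3 (261°, 21.8 km): east 21.8 sin 261° = -21.53, north 21.8 cos 261° = -3.41
Leg 4 (133°, 9.4 km): east 9.4 sin 133° = 6.87, north 9.4 cos 133° = -6.41
Net displacement: -10.34 east, 8.61 north. Direction back to start is (10.34, -8.61): bearing = atan2(10.34, -8.61) mod 360° = 129.80° ≈ 130°.

130°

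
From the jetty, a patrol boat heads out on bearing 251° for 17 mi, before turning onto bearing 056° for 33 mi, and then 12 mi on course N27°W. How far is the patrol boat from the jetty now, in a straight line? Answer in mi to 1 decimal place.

Leg 1 (251°, 17 mi): east 17 sin 251° = -16.07, north 17 cos 251° = -5.53
Leg 2 (056°, 33 mi): east 33 sin 56° = 27.36, north 33 cos 56° = 18.45
Leg 3 (N27°W, 12 mi): east 12 sin 333° = -5.45, north 12 cos 333° = 10.69
Net: 5.84 east, 23.61 north. Distance = √((5.84)² + (23.61)²) = 24.321 mi.

24.3 mi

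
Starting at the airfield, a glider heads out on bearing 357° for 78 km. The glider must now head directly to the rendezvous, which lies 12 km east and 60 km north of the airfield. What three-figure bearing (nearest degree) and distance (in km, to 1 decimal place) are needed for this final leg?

Leg 1 (357°, 78 km): east 78 sin 357° = -4.08, north 78 cos 357° = 77.89
Current position: (-4.08, 77.89). Target: (12, 60). Remaining: Δeast = 16.08, Δnorth = -17.89.
Bearing = atan2(16.08, -17.89) mod 360° = 138.05°; distance = √((16.08)² + (-17.89)²) = 24.058 km.

138°, 24.1 km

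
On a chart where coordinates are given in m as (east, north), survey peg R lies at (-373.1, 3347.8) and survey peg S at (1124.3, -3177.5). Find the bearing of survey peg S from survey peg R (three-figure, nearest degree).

167°

Δeast = 1124.3 − -373.1 = 1497.40; Δnorth = -3177.5 − 3347.8 = -6525.30.
Bearing = atan2(Δeast, Δnorth) mod 360° = 167.08° ≈ 167°.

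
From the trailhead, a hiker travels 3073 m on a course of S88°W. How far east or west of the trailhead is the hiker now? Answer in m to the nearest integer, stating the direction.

Leg 1 (S88°W, 3073 m): east 3073 sin 268° = -3071.13, north 3073 cos 268° = -107.25
Net east component: -3071.13 m.

3071 m west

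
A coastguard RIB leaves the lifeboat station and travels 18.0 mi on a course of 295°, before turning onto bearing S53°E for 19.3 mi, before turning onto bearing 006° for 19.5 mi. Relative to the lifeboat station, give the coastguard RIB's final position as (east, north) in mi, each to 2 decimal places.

Leg 1 (295°, 18.0 mi): east 18.0 sin 295° = -16.31, north 18.0 cos 295° = 7.61
Leg 2 (S53°E, 19.3 mi): east 19.3 sin 127° = 15.41, north 19.3 cos 127° = -11.62
Leg 3 (006°, 19.5 mi): east 19.5 sin 6° = 2.04, north 19.5 cos 6° = 19.39
Summing: 1.14 mi east, 15.39 mi north → (1.14, 15.39).

(1.14, 15.39)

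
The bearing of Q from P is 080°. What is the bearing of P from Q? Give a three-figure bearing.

Back-bearing = 080° + 180° = 260°.

260°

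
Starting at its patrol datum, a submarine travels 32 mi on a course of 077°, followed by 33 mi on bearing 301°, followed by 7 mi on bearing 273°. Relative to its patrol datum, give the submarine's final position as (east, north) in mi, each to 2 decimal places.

Leg 1 (077°, 32 mi): east 32 sin 77° = 31.18, north 32 cos 77° = 7.20
Leg 2 (301°, 33 mi): east 33 sin 301° = -28.29, north 33 cos 301° = 17.00
Leg 3 (273°, 7 mi): east 7 sin 273° = -6.99, north 7 cos 273° = 0.37
Summing: -4.10 mi east, 24.56 mi north → (-4.10, 24.56).

(-4.10, 24.56)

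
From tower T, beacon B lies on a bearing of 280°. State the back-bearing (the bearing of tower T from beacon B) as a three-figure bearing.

Back-bearing = 280° − 180° = 100°.

100°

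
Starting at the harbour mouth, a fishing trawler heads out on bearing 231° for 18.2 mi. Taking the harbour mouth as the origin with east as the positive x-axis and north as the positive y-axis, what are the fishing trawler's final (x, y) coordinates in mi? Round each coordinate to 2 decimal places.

Leg 1 (231°, 18.2 mi): east 18.2 sin 231° = -14.14, north 18.2 cos 231° = -11.45
Summing: -14.14 mi east, -11.45 mi north → (-14.14, -11.45).

(-14.14, -11.45)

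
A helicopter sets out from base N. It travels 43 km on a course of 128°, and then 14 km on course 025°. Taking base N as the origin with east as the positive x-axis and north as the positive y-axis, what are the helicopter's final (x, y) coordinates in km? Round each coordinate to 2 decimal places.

Leg 1 (128°, 43 km): east 43 sin 128° = 33.88, north 43 cos 128° = -26.47
Leg 2 (025°, 14 km): east 14 sin 25° = 5.92, north 14 cos 25° = 12.69
Summing: 39.80 km east, -13.79 km north → (39.80, -13.79).

(39.80, -13.79)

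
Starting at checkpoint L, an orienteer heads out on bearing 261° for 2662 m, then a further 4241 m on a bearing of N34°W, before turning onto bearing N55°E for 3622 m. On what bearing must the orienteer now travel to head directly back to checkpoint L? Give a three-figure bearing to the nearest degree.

159°

Leg 1 (261°, 2662 m): east 2662 sin 261° = -2629.23, north 2662 cos 261° = -416.43
Leg 2 (N34°W, 4241 m): east 4241 sin 326° = -2371.54, north 4241 cos 326° = 3515.95
Leg 3 (N55°E, 3622 m): east 3622 sin 55° = 2966.97, north 3622 cos 55° = 2077.49
Net displacement: -2033.79 east, 5177.01 north. Direction back to start is (2033.79, -5177.01): bearing = atan2(2033.79, -5177.01) mod 360° = 158.55° ≈ 159°.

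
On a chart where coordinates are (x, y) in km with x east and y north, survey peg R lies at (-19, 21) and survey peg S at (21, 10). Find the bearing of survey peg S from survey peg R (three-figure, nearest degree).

105°

Δeast = 21 − -19 = 40.00; Δnorth = 10 − 21 = -11.00.
Bearing = atan2(Δeast, Δnorth) mod 360° = 105.38° ≈ 105°.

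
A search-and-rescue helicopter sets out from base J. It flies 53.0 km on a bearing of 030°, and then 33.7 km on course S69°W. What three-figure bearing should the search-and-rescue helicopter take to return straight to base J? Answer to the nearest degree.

172°

Leg 1 (030°, 53.0 km): east 53.0 sin 30° = 26.50, north 53.0 cos 30° = 45.90
Leg 2 (S69°W, 33.7 km): east 33.7 sin 249° = -31.46, north 33.7 cos 249° = -12.08
Net displacement: -4.96 east, 33.82 north. Direction back to start is (4.96, -33.82): bearing = atan2(4.96, -33.82) mod 360° = 171.65° ≈ 172°.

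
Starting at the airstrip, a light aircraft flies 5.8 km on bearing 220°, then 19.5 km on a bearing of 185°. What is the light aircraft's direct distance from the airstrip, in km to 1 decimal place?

Leg 1 (220°, 5.8 km): east 5.8 sin 220° = -3.73, north 5.8 cos 220° = -4.44
Leg 2 (185°, 19.5 km): east 19.5 sin 185° = -1.70, north 19.5 cos 185° = -19.43
Net: -5.43 east, -23.87 north. Distance = √((-5.43)² + (-23.87)²) = 24.478 km.

24.5 km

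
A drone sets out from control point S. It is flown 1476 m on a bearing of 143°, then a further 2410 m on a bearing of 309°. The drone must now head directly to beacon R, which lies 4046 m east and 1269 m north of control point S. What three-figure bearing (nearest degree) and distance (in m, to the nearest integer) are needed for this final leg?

Leg 1 (143°, 1476 m): east 1476 sin 143° = 888.28, north 1476 cos 143° = -1178.79
Leg 2 (309°, 2410 m): east 2410 sin 309° = -1872.92, north 2410 cos 309° = 1516.66
Current position: (-984.64, 337.88). Target: (4046, 1269). Remaining: Δeast = 5030.64, Δnorth = 931.12.
Bearing = atan2(5030.64, 931.12) mod 360° = 79.51°; distance = √((5030.64)² + (931.12)²) = 5116.088 m.

080°, 5116 m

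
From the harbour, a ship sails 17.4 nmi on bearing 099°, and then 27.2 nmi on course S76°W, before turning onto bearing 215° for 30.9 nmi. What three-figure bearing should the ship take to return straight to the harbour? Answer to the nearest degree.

Leg 1 (099°, 17.4 nmi): east 17.4 sin 99° = 17.19, north 17.4 cos 99° = -2.72
Leg 2 (S76°W, 27.2 nmi): east 27.2 sin 256° = -26.39, north 27.2 cos 256° = -6.58
Leg 3 (215°, 30.9 nmi): east 30.9 sin 215° = -17.72, north 30.9 cos 215° = -25.31
Net displacement: -26.93 east, -34.61 north. Direction back to start is (26.93, 34.61): bearing = atan2(26.93, 34.61) mod 360° = 37.88° ≈ 038°.

038°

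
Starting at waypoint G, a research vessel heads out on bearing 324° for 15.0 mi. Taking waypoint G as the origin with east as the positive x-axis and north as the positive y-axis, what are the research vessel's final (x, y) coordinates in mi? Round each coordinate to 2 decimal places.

Leg 1 (324°, 15.0 mi): east 15.0 sin 324° = -8.82, north 15.0 cos 324° = 12.14
Summing: -8.82 mi east, 12.14 mi north → (-8.82, 12.14).

(-8.82, 12.14)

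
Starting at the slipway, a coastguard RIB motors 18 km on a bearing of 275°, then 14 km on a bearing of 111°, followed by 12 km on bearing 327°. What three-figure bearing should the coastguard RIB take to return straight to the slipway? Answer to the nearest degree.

Leg 1 (275°, 18 km): east 18 sin 275° = -17.93, north 18 cos 275° = 1.57
Leg 2 (111°, 14 km): east 14 sin 111° = 13.07, north 14 cos 111° = -5.02
Leg 3 (327°, 12 km): east 12 sin 327° = -6.54, north 12 cos 327° = 10.06
Net displacement: -11.40 east, 6.62 north. Direction back to start is (11.40, -6.62): bearing = atan2(11.40, -6.62) mod 360° = 120.13° ≈ 120°.

120°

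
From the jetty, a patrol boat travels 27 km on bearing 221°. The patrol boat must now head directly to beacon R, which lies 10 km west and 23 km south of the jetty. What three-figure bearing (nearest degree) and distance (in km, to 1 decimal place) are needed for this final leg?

Leg 1 (221°, 27 km): east 27 sin 221° = -17.71, north 27 cos 221° = -20.38
Current position: (-17.71, -20.38). Target: (-10, -23). Remaining: Δeast = 7.71, Δnorth = -2.62.
Bearing = atan2(7.71, -2.62) mod 360° = 108.78°; distance = √((7.71)² + (-2.62)²) = 8.147 km.

109°, 8.1 km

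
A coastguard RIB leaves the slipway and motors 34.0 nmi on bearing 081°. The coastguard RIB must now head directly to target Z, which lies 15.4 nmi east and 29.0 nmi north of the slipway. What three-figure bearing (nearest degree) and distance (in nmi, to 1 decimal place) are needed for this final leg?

Leg 1 (081°, 34.0 nmi): east 34.0 sin 81° = 33.58, north 34.0 cos 81° = 5.32
Current position: (33.58, 5.32). Target: (15.4, 29.0). Remaining: Δeast = -18.18, Δnorth = 23.68.
Bearing = atan2(-18.18, 23.68) mod 360° = 322.48°; distance = √((-18.18)² + (23.68)²) = 29.856 nmi.

322°, 29.9 nmi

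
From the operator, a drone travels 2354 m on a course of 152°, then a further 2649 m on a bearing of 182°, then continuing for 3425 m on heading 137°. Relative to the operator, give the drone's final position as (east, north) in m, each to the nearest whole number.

(3349, -7231)

Leg 1 (152°, 2354 m): east 2354 sin 152° = 1105.14, north 2354 cos 152° = -2078.46
Leg 2 (182°, 2649 m): east 2649 sin 182° = -92.45, north 2649 cos 182° = -2647.39
Leg 3 (137°, 3425 m): east 3425 sin 137° = 2335.84, north 3425 cos 137° = -2504.89
Summing: 3348.53 m east, -7230.73 m north → (3349, -7231).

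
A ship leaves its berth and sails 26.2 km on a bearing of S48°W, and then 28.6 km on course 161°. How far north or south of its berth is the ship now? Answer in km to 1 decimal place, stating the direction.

Leg 1 (S48°W, 26.2 km): east 26.2 sin 228° = -19.47, north 26.2 cos 228° = -17.53
Leg 2 (161°, 28.6 km): east 28.6 sin 161° = 9.31, north 28.6 cos 161° = -27.04
Net north component: -44.57 km.

44.6 km south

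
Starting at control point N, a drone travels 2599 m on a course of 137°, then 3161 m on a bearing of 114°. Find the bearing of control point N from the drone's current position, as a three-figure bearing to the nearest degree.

304°

Leg 1 (137°, 2599 m): east 2599 sin 137° = 1772.51, north 2599 cos 137° = -1900.79
Leg 2 (114°, 3161 m): east 3161 sin 114° = 2887.72, north 3161 cos 114° = -1285.69
Net displacement: 4660.23 east, -3186.48 north. Direction back to start is (-4660.23, 3186.48): bearing = atan2(-4660.23, 3186.48) mod 360° = 304.36° ≈ 304°.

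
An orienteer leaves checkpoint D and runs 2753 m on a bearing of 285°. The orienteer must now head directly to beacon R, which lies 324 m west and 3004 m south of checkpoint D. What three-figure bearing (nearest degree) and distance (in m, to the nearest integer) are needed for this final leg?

Leg 1 (285°, 2753 m): east 2753 sin 285° = -2659.19, north 2753 cos 285° = 712.53
Current position: (-2659.19, 712.53). Target: (-324, -3004). Remaining: Δeast = 2335.19, Δnorth = -3716.53.
Bearing = atan2(2335.19, -3716.53) mod 360° = 147.86°; distance = √((2335.19)² + (-3716.53)²) = 4389.273 m.

148°, 4389 m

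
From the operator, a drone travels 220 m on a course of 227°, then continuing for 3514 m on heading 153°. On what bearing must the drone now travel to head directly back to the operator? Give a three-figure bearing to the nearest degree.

Leg 1 (227°, 220 m): east 220 sin 227° = -160.90, north 220 cos 227° = -150.04
Leg 2 (153°, 3514 m): east 3514 sin 153° = 1595.32, north 3514 cos 153° = -3131.00
Net displacement: 1434.42 east, -3281.04 north. Direction back to start is (-1434.42, 3281.04): bearing = atan2(-1434.42, 3281.04) mod 360° = 336.39° ≈ 336°.

336°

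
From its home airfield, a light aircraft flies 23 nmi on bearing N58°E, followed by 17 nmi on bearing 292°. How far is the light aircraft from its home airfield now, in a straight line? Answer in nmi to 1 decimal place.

18.9 nmi

Leg 1 (N58°E, 23 nmi): east 23 sin 58° = 19.51, north 23 cos 58° = 12.19
Leg 2 (292°, 17 nmi): east 17 sin 292° = -15.76, north 17 cos 292° = 6.37
Net: 3.74 east, 18.56 north. Distance = √((3.74)² + (18.56)²) = 18.930 nmi.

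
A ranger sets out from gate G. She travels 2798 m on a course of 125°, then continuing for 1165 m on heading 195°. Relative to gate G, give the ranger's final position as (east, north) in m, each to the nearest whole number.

Leg 1 (125°, 2798 m): east 2798 sin 125° = 2291.99, north 2798 cos 125° = -1604.87
Leg 2 (195°, 1165 m): east 1165 sin 195° = -301.52, north 1165 cos 195° = -1125.30
Summing: 1990.46 m east, -2730.17 m north → (1990, -2730).

(1990, -2730)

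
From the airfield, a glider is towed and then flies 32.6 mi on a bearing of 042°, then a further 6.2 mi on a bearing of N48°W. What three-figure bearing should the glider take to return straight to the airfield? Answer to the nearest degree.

211°

Leg 1 (042°, 32.6 mi): east 32.6 sin 42° = 21.81, north 32.6 cos 42° = 24.23
Leg 2 (N48°W, 6.2 mi): east 6.2 sin 312° = -4.61, north 6.2 cos 312° = 4.15
Net displacement: 17.21 east, 28.38 north. Direction back to start is (-17.21, -28.38): bearing = atan2(-17.21, -28.38) mod 360° = 211.23° ≈ 211°.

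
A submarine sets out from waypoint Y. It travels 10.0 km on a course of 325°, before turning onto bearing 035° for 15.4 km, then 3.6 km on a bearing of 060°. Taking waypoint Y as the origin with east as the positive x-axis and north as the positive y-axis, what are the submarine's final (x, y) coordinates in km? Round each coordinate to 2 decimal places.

Leg 1 (325°, 10.0 km): east 10.0 sin 325° = -5.74, north 10.0 cos 325° = 8.19
Leg 2 (035°, 15.4 km): east 15.4 sin 35° = 8.83, north 15.4 cos 35° = 12.61
Leg 3 (060°, 3.6 km): east 3.6 sin 60° = 3.12, north 3.6 cos 60° = 1.80
Summing: 6.22 km east, 22.61 km north → (6.22, 22.61).

(6.22, 22.61)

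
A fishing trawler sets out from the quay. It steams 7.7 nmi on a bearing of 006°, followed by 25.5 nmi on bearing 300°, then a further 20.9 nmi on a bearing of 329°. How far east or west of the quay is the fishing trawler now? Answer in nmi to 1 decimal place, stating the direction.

Leg 1 (006°, 7.7 nmi): east 7.7 sin 6° = 0.80, north 7.7 cos 6° = 7.66
Leg 2 (300°, 25.5 nmi): east 25.5 sin 300° = -22.08, north 25.5 cos 300° = 12.75
Leg 3 (329°, 20.9 nmi): east 20.9 sin 329° = -10.76, north 20.9 cos 329° = 17.91
Net east component: -32.04 nmi.

32.0 nmi west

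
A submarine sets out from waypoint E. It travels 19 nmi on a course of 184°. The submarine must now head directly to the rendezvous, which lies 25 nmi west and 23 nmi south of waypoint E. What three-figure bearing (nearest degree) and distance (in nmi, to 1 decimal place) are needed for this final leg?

260°, 24.0 nmi

Leg 1 (184°, 19 nmi): east 19 sin 184° = -1.33, north 19 cos 184° = -18.95
Current position: (-1.33, -18.95). Target: (-25, -23). Remaining: Δeast = -23.67, Δnorth = -4.05.
Bearing = atan2(-23.67, -4.05) mod 360° = 260.30°; distance = √((-23.67)² + (-4.05)²) = 24.018 nmi.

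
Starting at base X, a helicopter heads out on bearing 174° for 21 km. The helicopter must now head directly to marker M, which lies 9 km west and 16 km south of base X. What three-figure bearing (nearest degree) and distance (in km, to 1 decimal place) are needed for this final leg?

294°, 12.2 km

Leg 1 (174°, 21 km): east 21 sin 174° = 2.20, north 21 cos 174° = -20.88
Current position: (2.20, -20.88). Target: (-9, -16). Remaining: Δeast = -11.20, Δnorth = 4.88.
Bearing = atan2(-11.20, 4.88) mod 360° = 293.57°; distance = √((-11.20)² + (4.88)²) = 12.214 km.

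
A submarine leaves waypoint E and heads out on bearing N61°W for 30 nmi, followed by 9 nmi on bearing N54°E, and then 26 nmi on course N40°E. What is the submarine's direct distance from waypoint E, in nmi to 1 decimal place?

39.8 nmi

Leg 1 (N61°W, 30 nmi): east 30 sin 299° = -26.24, north 30 cos 299° = 14.54
Leg 2 (N54°E, 9 nmi): east 9 sin 54° = 7.28, north 9 cos 54° = 5.29
Leg 3 (N40°E, 26 nmi): east 26 sin 40° = 16.71, north 26 cos 40° = 19.92
Net: -2.24 east, 39.75 north. Distance = √((-2.24)² + (39.75)²) = 39.815 nmi.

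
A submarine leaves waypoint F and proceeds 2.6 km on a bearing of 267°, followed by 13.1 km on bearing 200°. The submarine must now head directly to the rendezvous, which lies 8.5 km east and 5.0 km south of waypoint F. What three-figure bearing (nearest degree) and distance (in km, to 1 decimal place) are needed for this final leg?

Leg 1 (267°, 2.6 km): east 2.6 sin 267° = -2.60, north 2.6 cos 267° = -0.14
Leg 2 (200°, 13.1 km): east 13.1 sin 200° = -4.48, north 13.1 cos 200° = -12.31
Current position: (-7.08, -12.45). Target: (8.5, -5.0). Remaining: Δeast = 15.58, Δnorth = 7.45.
Bearing = atan2(15.58, 7.45) mod 360° = 64.45°; distance = √((15.58)² + (7.45)²) = 17.265 km.

064°, 17.3 km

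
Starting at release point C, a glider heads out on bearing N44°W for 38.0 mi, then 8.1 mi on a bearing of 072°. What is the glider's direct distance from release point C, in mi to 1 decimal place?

35.2 mi

Leg 1 (N44°W, 38.0 mi): east 38.0 sin 316° = -26.40, north 38.0 cos 316° = 27.33
Leg 2 (072°, 8.1 mi): east 8.1 sin 72° = 7.70, north 8.1 cos 72° = 2.50
Net: -18.69 east, 29.84 north. Distance = √((-18.69)² + (29.84)²) = 35.210 mi.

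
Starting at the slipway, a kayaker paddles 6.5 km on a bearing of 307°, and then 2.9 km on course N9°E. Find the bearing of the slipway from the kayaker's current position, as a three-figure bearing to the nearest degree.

Leg 1 (307°, 6.5 km): east 6.5 sin 307° = -5.19, north 6.5 cos 307° = 3.91
Leg 2 (N9°E, 2.9 km): east 2.9 sin 9° = 0.45, north 2.9 cos 9° = 2.86
Net displacement: -4.74 east, 6.78 north. Direction back to start is (4.74, -6.78): bearing = atan2(4.74, -6.78) mod 360° = 145.04° ≈ 145°.

145°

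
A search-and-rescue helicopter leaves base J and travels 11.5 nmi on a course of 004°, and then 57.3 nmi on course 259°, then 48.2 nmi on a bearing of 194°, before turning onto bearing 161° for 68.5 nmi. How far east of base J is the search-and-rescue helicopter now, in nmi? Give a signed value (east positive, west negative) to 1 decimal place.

-44.8 nmi

Leg 1 (004°, 11.5 nmi): east 11.5 sin 4° = 0.80, north 11.5 cos 4° = 11.47
Leg 2 (259°, 57.3 nmi): east 57.3 sin 259° = -56.25, north 57.3 cos 259° = -10.93
Leg 3 (194°, 48.2 nmi): east 48.2 sin 194° = -11.66, north 48.2 cos 194° = -46.77
Leg 4 (161°, 68.5 nmi): east 68.5 sin 161° = 22.30, north 68.5 cos 161° = -64.77
Net east component: -44.80 nmi.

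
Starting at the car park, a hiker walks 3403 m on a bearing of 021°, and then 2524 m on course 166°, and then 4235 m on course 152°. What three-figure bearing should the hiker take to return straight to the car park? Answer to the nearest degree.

Leg 1 (021°, 3403 m): east 3403 sin 21° = 1219.53, north 3403 cos 21° = 3176.97
Leg 2 (166°, 2524 m): east 2524 sin 166° = 610.61, north 2524 cos 166° = -2449.03
Leg 3 (152°, 4235 m): east 4235 sin 152° = 1988.21, north 4235 cos 152° = -3739.28
Net displacement: 3818.35 east, -3011.34 north. Direction back to start is (-3818.35, 3011.34): bearing = atan2(-3818.35, 3011.34) mod 360° = 308.26° ≈ 308°.

308°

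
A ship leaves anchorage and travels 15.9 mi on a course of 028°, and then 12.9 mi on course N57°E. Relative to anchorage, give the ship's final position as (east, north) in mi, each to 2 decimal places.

Leg 1 (028°, 15.9 mi): east 15.9 sin 28° = 7.46, north 15.9 cos 28° = 14.04
Leg 2 (N57°E, 12.9 mi): east 12.9 sin 57° = 10.82, north 12.9 cos 57° = 7.03
Summing: 18.28 mi east, 21.06 mi north → (18.28, 21.06).

(18.28, 21.06)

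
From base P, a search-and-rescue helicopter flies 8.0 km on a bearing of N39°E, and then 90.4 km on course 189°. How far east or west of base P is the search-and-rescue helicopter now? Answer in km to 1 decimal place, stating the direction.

9.1 km west

Leg 1 (N39°E, 8.0 km): east 8.0 sin 39° = 5.03, north 8.0 cos 39° = 6.22
Leg 2 (189°, 90.4 km): east 90.4 sin 189° = -14.14, north 90.4 cos 189° = -89.29
Net east component: -9.11 km.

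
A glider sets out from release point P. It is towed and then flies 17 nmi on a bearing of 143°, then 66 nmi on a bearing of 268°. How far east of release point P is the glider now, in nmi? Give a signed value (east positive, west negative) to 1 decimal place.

-55.7 nmi

Leg 1 (143°, 17 nmi): east 17 sin 143° = 10.23, north 17 cos 143° = -13.58
Leg 2 (268°, 66 nmi): east 66 sin 268° = -65.96, north 66 cos 268° = -2.30
Net east component: -55.73 nmi.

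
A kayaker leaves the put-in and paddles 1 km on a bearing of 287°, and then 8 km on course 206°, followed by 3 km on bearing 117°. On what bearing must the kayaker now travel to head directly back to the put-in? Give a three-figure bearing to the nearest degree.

Leg 1 (287°, 1 km): east 1 sin 287° = -0.96, north 1 cos 287° = 0.29
Leg 2 (206°, 8 km): east 8 sin 206° = -3.51, north 8 cos 206° = -7.19
Leg 3 (117°, 3 km): east 3 sin 117° = 2.67, north 3 cos 117° = -1.36
Net displacement: -1.79 east, -8.26 north. Direction back to start is (1.79, 8.26): bearing = atan2(1.79, 8.26) mod 360° = 12.23° ≈ 012°.

012°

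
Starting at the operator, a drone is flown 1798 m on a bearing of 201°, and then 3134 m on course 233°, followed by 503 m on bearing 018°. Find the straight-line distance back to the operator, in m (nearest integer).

Leg 1 (201°, 1798 m): east 1798 sin 201° = -644.35, north 1798 cos 201° = -1678.58
Leg 2 (233°, 3134 m): east 3134 sin 233° = -2502.92, north 3134 cos 233° = -1886.09
Leg 3 (018°, 503 m): east 503 sin 18° = 155.44, north 503 cos 18° = 478.38
Net: -2991.83 east, -3086.28 north. Distance = √((-2991.83)² + (-3086.28)²) = 4298.397 m.

4298 m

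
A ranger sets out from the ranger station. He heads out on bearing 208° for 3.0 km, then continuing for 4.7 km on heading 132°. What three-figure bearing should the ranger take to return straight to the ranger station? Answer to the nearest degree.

340°

Leg 1 (208°, 3.0 km): east 3.0 sin 208° = -1.41, north 3.0 cos 208° = -2.65
Leg 2 (132°, 4.7 km): east 4.7 sin 132° = 3.49, north 4.7 cos 132° = -3.14
Net displacement: 2.08 east, -5.79 north. Direction back to start is (-2.08, 5.79): bearing = atan2(-2.08, 5.79) mod 360° = 340.21° ≈ 340°.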